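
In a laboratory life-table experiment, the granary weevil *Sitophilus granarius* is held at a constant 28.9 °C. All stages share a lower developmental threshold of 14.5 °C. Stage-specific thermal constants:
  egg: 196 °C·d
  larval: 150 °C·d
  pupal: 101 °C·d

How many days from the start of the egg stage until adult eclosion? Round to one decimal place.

31.0 days

Daily accumulation at 28.9 °C = 28.9 − 14.5 = 14.4 DD/day.
Total K = 196 + 150 + 101 = 447 DD.
Total duration = 447 / 14.4 = 31.042 ≈ 31.0 days.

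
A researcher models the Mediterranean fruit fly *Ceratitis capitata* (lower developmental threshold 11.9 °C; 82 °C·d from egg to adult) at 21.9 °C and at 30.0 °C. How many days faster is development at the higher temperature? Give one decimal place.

At 21.9 °C: 82 / (21.9 − 11.9) = 82 / 10.0 = 8.200 d.
At 30.0 °C: 82 / (30.0 − 11.9) = 82 / 18.1 = 4.530 d.
Difference = |8.200 − 4.530| = 3.670 ≈ 3.7 days.

3.7 days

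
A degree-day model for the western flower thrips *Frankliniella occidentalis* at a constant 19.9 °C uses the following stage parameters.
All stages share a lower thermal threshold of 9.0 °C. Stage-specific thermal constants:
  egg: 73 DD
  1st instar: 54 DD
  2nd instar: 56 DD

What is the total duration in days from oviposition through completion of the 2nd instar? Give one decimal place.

Daily accumulation at 19.9 °C = 19.9 − 9.0 = 10.9 DD/day.
Total K = 73 + 54 + 56 = 183 DD.
Total duration = 183 / 10.9 = 16.789 ≈ 16.8 days.

16.8 days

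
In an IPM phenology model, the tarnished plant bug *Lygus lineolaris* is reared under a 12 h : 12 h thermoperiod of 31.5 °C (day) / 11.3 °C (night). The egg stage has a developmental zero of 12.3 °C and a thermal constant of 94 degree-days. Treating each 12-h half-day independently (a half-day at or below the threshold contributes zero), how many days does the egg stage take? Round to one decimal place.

Day half: max(0, 31.5 − 12.3) × 0.5 = 19.2 × 0.5 = 9.60 DD.
Night half: max(0, 11.3 − 12.3) × 0.5 = 0.0 × 0.5 = 0.00 DD.
Per 24 h: 9.60 DD/day.
Duration = 94 / 9.60 = 9.792 ≈ 9.8 days.

9.8 days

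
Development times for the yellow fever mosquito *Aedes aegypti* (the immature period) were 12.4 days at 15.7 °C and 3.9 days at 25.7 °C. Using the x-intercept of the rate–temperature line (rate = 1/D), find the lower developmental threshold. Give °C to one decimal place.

Under the model K = D·(T − T_b), so D₁·(T₁ − T_b) = D₂·(T₂ − T_b).
12.4·(15.7 − T_b) = 3.9·(25.7 − T_b)
T_b = (12.4·15.7 − 3.9·25.7) / (12.4 − 3.9) = 94.45 / 8.5 = 11.112 °C ≈ 11.1 °C.

11.1 °C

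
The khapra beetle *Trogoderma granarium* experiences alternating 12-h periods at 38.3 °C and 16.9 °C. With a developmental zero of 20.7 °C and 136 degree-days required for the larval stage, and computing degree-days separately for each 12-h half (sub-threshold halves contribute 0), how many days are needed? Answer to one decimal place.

Day half: max(0, 38.3 − 20.7) × 0.5 = 17.6 × 0.5 = 8.80 DD.
Night half: max(0, 16.9 − 20.7) × 0.5 = 0.0 × 0.5 = 0.00 DD.
Per 24 h: 8.80 DD/day.
Duration = 136 / 8.80 = 15.455 ≈ 15.5 days.

15.5 days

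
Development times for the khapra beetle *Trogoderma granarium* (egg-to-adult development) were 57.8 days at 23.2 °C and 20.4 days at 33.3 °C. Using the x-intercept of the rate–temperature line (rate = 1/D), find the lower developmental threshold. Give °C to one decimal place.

17.7 °C

Linear rate model ⇒ the product D·(T − T_b) is constant across temperatures.
57.8·(23.2 − T_b) = 20.4·(33.3 − T_b)
T_b = (57.8·23.2 − 20.4·33.3) / (57.8 − 20.4) = 661.64 / 37.4 = 17.691 °C ≈ 17.7 °C.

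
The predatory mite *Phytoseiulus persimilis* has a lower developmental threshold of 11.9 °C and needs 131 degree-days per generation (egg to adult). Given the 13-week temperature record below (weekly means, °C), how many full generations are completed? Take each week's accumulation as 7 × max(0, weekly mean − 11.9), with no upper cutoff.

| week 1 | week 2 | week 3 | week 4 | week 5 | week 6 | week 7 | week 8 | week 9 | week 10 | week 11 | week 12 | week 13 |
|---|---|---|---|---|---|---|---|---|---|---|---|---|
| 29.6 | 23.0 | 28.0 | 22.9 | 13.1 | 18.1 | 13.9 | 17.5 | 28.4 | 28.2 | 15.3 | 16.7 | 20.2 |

6 generations

Weekly DD (7 × max(0, T̄ − 11.9)): 123.9, 77.7, 112.7, 77.0, 8.4, 43.4, 14.0, 39.2, 115.5, 114.1, 23.8, 33.6, 58.1.
Season total = 841.4 DD.
Complete generations = ⌊841.4 / 131⌋ = 6.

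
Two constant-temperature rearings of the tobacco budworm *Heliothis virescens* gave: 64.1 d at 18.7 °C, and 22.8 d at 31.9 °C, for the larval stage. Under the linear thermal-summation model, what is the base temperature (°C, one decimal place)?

11.4 °C

Under the model K = D·(T − T_b), so D₁·(T₁ − T_b) = D₂·(T₂ − T_b).
64.1·(18.7 − T_b) = 22.8·(31.9 − T_b)
T_b = (64.1·18.7 − 22.8·31.9) / (64.1 − 22.8) = 471.35 / 41.3 = 11.413 °C ≈ 11.4 °C.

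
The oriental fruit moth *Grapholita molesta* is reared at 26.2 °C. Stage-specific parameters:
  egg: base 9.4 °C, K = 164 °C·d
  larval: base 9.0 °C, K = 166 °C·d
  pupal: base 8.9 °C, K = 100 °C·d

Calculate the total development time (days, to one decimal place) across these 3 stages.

25.2 days

egg: 164 / (26.2 − 9.4) = 164 / 16.8 = 9.762 d.
larval: 166 / (26.2 − 9.0) = 166 / 17.2 = 9.651 d.
pupal: 100 / (26.2 − 8.9) = 100 / 17.3 = 5.780 d.
Sum = 25.193 ≈ 25.2 days.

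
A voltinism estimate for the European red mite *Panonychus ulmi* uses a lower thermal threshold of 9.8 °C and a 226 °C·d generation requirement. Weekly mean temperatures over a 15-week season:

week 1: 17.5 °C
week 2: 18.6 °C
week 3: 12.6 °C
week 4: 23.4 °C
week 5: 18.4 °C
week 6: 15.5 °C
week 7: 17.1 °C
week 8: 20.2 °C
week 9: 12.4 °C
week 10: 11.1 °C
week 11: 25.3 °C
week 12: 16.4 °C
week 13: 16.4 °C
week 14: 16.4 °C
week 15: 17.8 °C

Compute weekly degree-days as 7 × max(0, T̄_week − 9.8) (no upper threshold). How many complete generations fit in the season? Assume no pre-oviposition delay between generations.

Weekly DD (7 × max(0, T̄ − 9.8)): 53.9, 61.6, 19.6, 95.2, 60.2, 39.9, 51.1, 72.8, 18.2, 9.1, 108.5, 46.2, 46.2, 46.2, 56.0.
Season total = 784.7 DD.
Complete generations = ⌊784.7 / 226⌋ = 3.

3 generations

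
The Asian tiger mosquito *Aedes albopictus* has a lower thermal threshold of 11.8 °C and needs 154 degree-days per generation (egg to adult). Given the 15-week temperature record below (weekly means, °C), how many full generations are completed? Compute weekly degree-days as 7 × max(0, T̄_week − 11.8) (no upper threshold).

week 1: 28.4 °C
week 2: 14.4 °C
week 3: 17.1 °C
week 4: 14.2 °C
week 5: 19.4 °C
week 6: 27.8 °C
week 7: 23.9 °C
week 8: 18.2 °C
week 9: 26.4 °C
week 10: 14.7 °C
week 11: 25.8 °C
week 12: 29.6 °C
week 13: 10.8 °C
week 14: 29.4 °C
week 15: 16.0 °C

Weekly DD (7 × max(0, T̄ − 11.8)): 116.2, 18.2, 37.1, 16.8, 53.2, 112.0, 84.7, 44.8, 102.2, 20.3, 98.0, 124.6, 0.0, 123.2, 29.4.
Season total = 980.7 DD.
Complete generations = ⌊980.7 / 154⌋ = 6.

6 generations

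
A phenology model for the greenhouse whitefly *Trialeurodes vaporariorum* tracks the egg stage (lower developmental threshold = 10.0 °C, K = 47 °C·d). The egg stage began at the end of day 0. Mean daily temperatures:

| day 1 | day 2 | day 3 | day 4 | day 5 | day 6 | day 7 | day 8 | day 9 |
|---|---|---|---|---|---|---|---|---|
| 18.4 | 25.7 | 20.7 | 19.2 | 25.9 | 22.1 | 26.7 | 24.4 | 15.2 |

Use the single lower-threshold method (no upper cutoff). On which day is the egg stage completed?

day 5

Daily DD above 10.0 °C: 8.4, 15.7, 10.7, 9.2, 15.9, 12.1, 16.7, 14.4, 5.2.
Cumulative: 8.4, 24.1, 34.8, 44.0, 59.9, 72.0, 88.7, 103.1, 108.3.
The total first reaches 47 DD on day 5.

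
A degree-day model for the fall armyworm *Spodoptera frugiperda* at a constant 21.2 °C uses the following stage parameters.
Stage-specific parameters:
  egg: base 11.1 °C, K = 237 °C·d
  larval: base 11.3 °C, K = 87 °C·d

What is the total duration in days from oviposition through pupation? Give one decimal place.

egg: 237 / (21.2 − 11.1) = 237 / 10.1 = 23.465 d.
larval: 87 / (21.2 − 11.3) = 87 / 9.9 = 8.788 d.
Sum = 32.253 ≈ 32.3 days.

32.3 days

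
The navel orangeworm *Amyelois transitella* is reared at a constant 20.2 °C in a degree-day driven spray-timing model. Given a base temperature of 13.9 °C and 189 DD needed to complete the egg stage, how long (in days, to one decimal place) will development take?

Daily accumulation = 20.2 − 13.9 = 6.3 DD/day.
Duration = 189 / 6.3 = 30.000 ≈ 30.0 days.

30.0 days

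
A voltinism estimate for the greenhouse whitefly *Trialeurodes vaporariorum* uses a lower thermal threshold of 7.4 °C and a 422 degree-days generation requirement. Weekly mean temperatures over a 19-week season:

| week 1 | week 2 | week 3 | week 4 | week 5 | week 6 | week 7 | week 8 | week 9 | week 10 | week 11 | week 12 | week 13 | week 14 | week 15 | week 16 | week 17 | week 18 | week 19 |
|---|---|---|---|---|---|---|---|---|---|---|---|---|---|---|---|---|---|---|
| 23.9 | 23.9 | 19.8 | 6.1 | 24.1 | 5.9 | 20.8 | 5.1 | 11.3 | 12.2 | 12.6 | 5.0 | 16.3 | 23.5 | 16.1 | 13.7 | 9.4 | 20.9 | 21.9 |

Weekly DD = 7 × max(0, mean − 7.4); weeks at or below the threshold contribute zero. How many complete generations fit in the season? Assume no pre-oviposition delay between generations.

2 generations

Weekly DD (7 × max(0, T̄ − 7.4)): 115.5, 115.5, 86.8, 0.0, 116.9, 0.0, 93.8, 0.0, 27.3, 33.6, 36.4, 0.0, 62.3, 112.7, 60.9, 44.1, 14.0, 94.5, 101.5.
Season total = 1115.8 DD.
Complete generations = ⌊1115.8 / 422⌋ = 2.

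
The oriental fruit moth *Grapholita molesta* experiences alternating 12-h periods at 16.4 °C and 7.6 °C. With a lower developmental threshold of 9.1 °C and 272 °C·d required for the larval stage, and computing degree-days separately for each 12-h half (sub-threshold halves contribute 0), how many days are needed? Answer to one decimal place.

74.5 days

Day half: max(0, 16.4 − 9.1) × 0.5 = 7.3 × 0.5 = 3.65 DD.
Night half: max(0, 7.6 − 9.1) × 0.5 = 0.0 × 0.5 = 0.00 DD.
Per 24 h: 3.65 DD/day.
Duration = 272 / 3.65 = 74.521 ≈ 74.5 days.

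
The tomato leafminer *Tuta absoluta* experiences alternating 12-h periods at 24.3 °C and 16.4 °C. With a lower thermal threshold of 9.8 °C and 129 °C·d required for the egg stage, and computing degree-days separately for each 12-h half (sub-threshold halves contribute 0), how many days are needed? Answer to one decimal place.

12.2 days

Day half: max(0, 24.3 − 9.8) × 0.5 = 14.5 × 0.5 = 7.25 DD.
Night half: max(0, 16.4 − 9.8) × 0.5 = 6.6 × 0.5 = 3.30 DD.
Per 24 h: 10.55 DD/day.
Duration = 129 / 10.55 = 12.227 ≈ 12.2 days.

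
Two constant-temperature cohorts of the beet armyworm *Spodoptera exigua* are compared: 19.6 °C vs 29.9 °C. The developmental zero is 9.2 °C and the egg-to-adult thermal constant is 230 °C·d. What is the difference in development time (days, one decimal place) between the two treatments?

At 19.6 °C: 230 / (19.6 − 9.2) = 230 / 10.4 = 22.115 d.
At 29.9 °C: 230 / (29.9 − 9.2) = 230 / 20.7 = 11.111 d.
Difference = |22.115 − 11.111| = 11.004 ≈ 11.0 days.

11.0 days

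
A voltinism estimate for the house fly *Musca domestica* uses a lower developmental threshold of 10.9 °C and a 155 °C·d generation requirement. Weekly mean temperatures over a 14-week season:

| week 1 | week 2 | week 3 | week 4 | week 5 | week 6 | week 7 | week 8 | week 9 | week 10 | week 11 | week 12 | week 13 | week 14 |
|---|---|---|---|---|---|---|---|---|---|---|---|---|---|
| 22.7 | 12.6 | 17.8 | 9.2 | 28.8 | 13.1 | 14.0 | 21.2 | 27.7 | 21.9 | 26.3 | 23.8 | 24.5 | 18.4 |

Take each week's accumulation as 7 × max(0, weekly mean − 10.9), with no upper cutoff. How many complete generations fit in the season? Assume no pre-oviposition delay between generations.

Weekly DD (7 × max(0, T̄ − 10.9)): 82.6, 11.9, 48.3, 0.0, 125.3, 15.4, 21.7, 72.1, 117.6, 77.0, 107.8, 90.3, 95.2, 52.5.
Season total = 917.7 DD.
Complete generations = ⌊917.7 / 155⌋ = 5.

5 generations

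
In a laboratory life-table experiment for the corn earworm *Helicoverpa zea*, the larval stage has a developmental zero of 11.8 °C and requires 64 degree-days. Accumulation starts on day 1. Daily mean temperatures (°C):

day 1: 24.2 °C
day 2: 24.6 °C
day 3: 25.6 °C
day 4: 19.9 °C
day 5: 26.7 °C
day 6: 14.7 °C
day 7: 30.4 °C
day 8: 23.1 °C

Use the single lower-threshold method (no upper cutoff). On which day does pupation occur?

Daily DD above 11.8 °C: 12.4, 12.8, 13.8, 8.1, 14.9, 2.9, 18.6, 11.3.
Cumulative: 12.4, 25.2, 39.0, 47.1, 62.0, 64.9, 83.5, 94.8.
The total first reaches 64 DD on day 6.

day 6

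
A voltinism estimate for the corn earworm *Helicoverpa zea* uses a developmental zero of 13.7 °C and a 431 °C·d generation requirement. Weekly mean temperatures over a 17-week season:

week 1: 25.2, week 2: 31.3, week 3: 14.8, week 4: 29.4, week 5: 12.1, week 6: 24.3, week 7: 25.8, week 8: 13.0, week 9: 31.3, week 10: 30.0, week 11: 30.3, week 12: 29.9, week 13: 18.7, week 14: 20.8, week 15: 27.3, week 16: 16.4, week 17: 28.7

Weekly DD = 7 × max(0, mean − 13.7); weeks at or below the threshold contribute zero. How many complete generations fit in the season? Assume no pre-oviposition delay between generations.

2 generations

Weekly DD (7 × max(0, T̄ − 13.7)): 80.5, 123.2, 7.7, 109.9, 0.0, 74.2, 84.7, 0.0, 123.2, 114.1, 116.2, 113.4, 35.0, 49.7, 95.2, 18.9, 105.0.
Season total = 1250.9 DD.
Complete generations = ⌊1250.9 / 431⌋ = 2.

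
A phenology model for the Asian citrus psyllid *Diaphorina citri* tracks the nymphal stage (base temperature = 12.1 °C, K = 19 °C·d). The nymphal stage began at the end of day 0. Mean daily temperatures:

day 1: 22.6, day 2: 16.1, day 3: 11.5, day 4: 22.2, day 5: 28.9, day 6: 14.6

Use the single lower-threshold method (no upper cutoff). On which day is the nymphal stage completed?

day 4

Daily DD above 12.1 °C: 10.5, 4.0, 0.0, 10.1, 16.8, 2.5.
Cumulative: 10.5, 14.5, 14.5, 24.6, 41.4, 43.9.
The total first reaches 19 DD on day 4.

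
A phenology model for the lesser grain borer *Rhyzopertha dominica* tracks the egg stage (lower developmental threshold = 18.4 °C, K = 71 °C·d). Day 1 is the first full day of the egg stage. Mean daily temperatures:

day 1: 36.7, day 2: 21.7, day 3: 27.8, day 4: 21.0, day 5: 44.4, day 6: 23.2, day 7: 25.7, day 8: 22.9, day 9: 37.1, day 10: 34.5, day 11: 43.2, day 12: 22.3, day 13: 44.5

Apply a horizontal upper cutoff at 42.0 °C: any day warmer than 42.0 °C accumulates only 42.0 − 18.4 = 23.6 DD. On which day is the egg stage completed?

Daily DD above 18.4 °C (capped at 23.6): 18.3, 3.3, 9.4, 2.6, 23.6, 4.8, 7.3, 4.5, 18.7, 16.1, 23.6, 3.9, 23.6.
Cumulative: 18.3, 21.6, 31.0, 33.6, 57.2, 62.0, 69.3, 73.8, 92.5, 108.6, 132.2, 136.1, 159.7.
The total first reaches 71 DD on day 8.

day 8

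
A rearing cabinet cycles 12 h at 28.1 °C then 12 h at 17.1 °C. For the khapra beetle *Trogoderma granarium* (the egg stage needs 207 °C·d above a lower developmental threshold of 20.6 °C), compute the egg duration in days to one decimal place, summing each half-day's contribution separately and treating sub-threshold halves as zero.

55.2 days

Day half: max(0, 28.1 − 20.6) × 0.5 = 7.5 × 0.5 = 3.75 DD.
Night half: max(0, 17.1 − 20.6) × 0.5 = 0.0 × 0.5 = 0.00 DD.
Per 24 h: 3.75 DD/day.
Duration = 207 / 3.75 = 55.200 ≈ 55.2 days.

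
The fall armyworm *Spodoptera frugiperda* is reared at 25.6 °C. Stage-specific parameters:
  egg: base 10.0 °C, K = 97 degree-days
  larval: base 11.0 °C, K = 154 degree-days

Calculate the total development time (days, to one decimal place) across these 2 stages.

egg: 97 / (25.6 − 10.0) = 97 / 15.6 = 6.218 d.
larval: 154 / (25.6 − 11.0) = 154 / 14.6 = 10.548 d.
Sum = 16.766 ≈ 16.8 days.

16.8 days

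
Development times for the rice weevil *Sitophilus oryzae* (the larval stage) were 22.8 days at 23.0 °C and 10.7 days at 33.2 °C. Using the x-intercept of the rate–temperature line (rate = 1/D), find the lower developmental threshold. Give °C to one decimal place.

Under the model K = D·(T − T_b), so D₁·(T₁ − T_b) = D₂·(T₂ − T_b).
22.8·(23.0 − T_b) = 10.7·(33.2 − T_b)
T_b = (22.8·23.0 − 10.7·33.2) / (22.8 − 10.7) = 169.16 / 12.1 = 13.980 °C ≈ 14.0 °C.

14.0 °C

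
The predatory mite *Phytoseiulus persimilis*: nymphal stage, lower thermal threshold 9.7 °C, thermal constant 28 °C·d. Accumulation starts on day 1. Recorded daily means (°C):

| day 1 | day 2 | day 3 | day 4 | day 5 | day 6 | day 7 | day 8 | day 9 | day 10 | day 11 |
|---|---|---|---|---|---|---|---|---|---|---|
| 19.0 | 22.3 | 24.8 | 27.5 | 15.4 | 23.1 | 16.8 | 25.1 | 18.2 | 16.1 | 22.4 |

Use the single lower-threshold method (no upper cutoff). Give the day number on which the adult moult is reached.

day 3

Daily DD above 9.7 °C: 9.3, 12.6, 15.1, 17.8, 5.7, 13.4, 7.1, 15.4, 8.5, 6.4, 12.7.
Cumulative: 9.3, 21.9, 37.0, 54.8, 60.5, 73.9, 81.0, 96.4, 104.9, 111.3, 124.0.
The total first reaches 28 DD on day 3.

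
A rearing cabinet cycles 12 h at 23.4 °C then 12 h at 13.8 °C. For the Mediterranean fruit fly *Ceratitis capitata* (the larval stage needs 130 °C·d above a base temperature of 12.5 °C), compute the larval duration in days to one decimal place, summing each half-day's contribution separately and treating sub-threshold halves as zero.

21.3 days

Day half: max(0, 23.4 − 12.5) × 0.5 = 10.9 × 0.5 = 5.45 DD.
Night half: max(0, 13.8 − 12.5) × 0.5 = 1.3 × 0.5 = 0.65 DD.
Per 24 h: 6.10 DD/day.
Duration = 130 / 6.10 = 21.311 ≈ 21.3 days.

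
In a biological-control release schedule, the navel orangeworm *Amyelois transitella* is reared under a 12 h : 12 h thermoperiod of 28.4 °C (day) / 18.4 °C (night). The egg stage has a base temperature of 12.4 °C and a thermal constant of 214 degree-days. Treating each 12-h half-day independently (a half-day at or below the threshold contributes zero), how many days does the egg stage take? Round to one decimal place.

19.5 days

Day half: max(0, 28.4 − 12.4) × 0.5 = 16.0 × 0.5 = 8.00 DD.
Night half: max(0, 18.4 − 12.4) × 0.5 = 6.0 × 0.5 = 3.00 DD.
Per 24 h: 11.00 DD/day.
Duration = 214 / 11.00 = 19.455 ≈ 19.5 days.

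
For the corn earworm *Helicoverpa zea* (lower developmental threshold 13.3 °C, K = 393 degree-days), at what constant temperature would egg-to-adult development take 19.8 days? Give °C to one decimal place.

33.1 °C

Required daily accumulation = 393 / 19.8 = 19.848 DD/day.
T = T_base + 19.848 = 13.3 + 19.848 = 33.148 ≈ 33.1 °C.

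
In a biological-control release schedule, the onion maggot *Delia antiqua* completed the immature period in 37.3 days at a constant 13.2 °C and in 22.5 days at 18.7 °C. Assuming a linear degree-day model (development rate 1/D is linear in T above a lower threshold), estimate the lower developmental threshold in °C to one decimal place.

4.8 °C

Equal thermal constants: D₁(T₁ − T_b) = D₂(T₂ − T_b).
37.3·(13.2 − T_b) = 22.5·(18.7 − T_b)
T_b = (37.3·13.2 − 22.5·18.7) / (37.3 − 22.5) = 71.61 / 14.8 = 4.839 °C ≈ 4.8 °C.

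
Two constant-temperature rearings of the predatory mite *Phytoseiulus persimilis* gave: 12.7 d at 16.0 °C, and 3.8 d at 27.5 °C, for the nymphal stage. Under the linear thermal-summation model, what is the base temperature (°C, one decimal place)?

Equal thermal constants: D₁(T₁ − T_b) = D₂(T₂ − T_b).
12.7·(16.0 − T_b) = 3.8·(27.5 − T_b)
T_b = (12.7·16.0 − 3.8·27.5) / (12.7 − 3.8) = 98.70 / 8.9 = 11.090 °C ≈ 11.1 °C.

11.1 °C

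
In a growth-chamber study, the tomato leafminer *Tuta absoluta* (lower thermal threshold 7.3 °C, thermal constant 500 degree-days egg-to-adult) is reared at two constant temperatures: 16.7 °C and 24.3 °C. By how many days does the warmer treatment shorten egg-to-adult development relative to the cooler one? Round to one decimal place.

23.8 days

At 16.7 °C: 500 / (16.7 − 7.3) = 500 / 9.4 = 53.191 d.
At 24.3 °C: 500 / (24.3 − 7.3) = 500 / 17.0 = 29.412 d.
Difference = |53.191 − 29.412| = 23.780 ≈ 23.8 days.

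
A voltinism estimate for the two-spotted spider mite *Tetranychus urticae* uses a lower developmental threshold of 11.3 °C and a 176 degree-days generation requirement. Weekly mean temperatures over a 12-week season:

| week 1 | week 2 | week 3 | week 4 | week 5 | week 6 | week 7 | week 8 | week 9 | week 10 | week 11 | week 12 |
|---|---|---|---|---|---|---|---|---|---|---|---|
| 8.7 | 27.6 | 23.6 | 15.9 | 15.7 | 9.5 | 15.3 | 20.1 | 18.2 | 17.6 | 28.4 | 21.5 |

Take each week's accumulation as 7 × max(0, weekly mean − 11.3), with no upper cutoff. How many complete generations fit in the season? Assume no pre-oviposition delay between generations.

3 generations

Weekly DD (7 × max(0, T̄ − 11.3)): 0.0, 114.1, 86.1, 32.2, 30.8, 0.0, 28.0, 61.6, 48.3, 44.1, 119.7, 71.4.
Season total = 636.3 DD.
Complete generations = ⌊636.3 / 176⌋ = 3.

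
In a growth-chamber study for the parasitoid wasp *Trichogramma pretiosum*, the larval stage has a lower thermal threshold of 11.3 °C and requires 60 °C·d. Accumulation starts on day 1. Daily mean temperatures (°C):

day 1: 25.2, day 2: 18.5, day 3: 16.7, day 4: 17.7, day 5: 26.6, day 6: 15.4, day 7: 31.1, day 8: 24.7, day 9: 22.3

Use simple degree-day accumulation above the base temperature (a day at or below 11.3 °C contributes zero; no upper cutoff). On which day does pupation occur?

day 7

Daily DD above 11.3 °C: 13.9, 7.2, 5.4, 6.4, 15.3, 4.1, 19.8, 13.4, 11.0.
Cumulative: 13.9, 21.1, 26.5, 32.9, 48.2, 52.3, 72.1, 85.5, 96.5.
The total first reaches 60 DD on day 7.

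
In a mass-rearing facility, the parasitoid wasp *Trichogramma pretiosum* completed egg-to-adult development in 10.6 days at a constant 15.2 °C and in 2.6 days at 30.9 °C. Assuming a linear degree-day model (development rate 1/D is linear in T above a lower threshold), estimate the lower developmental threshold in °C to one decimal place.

Under the model K = D·(T − T_b), so D₁·(T₁ − T_b) = D₂·(T₂ − T_b).
10.6·(15.2 − T_b) = 2.6·(30.9 − T_b)
T_b = (10.6·15.2 − 2.6·30.9) / (10.6 − 2.6) = 80.78 / 8.0 = 10.097 °C ≈ 10.1 °C.

10.1 °C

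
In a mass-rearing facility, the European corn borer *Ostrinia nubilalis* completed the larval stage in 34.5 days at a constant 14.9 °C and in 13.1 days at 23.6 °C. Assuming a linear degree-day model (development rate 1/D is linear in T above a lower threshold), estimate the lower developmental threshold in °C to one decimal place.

9.6 °C

Equal thermal constants: D₁(T₁ − T_b) = D₂(T₂ − T_b).
34.5·(14.9 − T_b) = 13.1·(23.6 − T_b)
T_b = (34.5·14.9 − 13.1·23.6) / (34.5 − 13.1) = 204.89 / 21.4 = 9.574 °C ≈ 9.6 °C.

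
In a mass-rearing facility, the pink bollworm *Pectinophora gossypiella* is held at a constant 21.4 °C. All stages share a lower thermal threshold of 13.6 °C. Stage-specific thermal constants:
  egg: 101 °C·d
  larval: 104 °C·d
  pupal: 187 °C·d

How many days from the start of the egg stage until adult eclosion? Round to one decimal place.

50.3 days

Daily accumulation at 21.4 °C = 21.4 − 13.6 = 7.8 DD/day.
Total K = 101 + 104 + 187 = 392 DD.
Total duration = 392 / 7.8 = 50.256 ≈ 50.3 days.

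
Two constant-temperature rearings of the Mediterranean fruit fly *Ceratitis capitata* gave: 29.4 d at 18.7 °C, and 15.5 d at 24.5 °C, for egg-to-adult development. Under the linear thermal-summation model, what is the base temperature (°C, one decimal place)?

12.2 °C

Linear rate model ⇒ the product D·(T − T_b) is constant across temperatures.
29.4·(18.7 − T_b) = 15.5·(24.5 − T_b)
T_b = (29.4·18.7 − 15.5·24.5) / (29.4 − 15.5) = 170.03 / 13.9 = 12.232 °C ≈ 12.2 °C.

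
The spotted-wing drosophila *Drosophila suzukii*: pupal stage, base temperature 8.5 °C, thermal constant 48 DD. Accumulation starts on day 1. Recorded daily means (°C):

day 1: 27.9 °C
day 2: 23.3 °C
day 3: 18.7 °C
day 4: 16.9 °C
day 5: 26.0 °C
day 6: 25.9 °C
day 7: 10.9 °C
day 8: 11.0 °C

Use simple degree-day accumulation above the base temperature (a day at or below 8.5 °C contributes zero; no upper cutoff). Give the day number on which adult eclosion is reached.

Daily DD above 8.5 °C: 19.4, 14.8, 10.2, 8.4, 17.5, 17.4, 2.4, 2.5.
Cumulative: 19.4, 34.2, 44.4, 52.8, 70.3, 87.7, 90.1, 92.6.
The total first reaches 48 DD on day 4.

day 4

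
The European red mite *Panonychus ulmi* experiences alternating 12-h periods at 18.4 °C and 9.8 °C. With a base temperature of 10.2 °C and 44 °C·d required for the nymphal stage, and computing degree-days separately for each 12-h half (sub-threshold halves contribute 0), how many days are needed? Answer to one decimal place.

Day half: max(0, 18.4 − 10.2) × 0.5 = 8.2 × 0.5 = 4.10 DD.
Night half: max(0, 9.8 − 10.2) × 0.5 = 0.0 × 0.5 = 0.00 DD.
Per 24 h: 4.10 DD/day.
Duration = 44 / 4.10 = 10.732 ≈ 10.7 days.

10.7 days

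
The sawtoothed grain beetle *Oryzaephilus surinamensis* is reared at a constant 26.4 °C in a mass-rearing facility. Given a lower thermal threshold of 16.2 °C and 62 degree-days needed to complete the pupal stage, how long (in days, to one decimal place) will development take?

6.1 days

Daily accumulation = 26.4 − 16.2 = 10.2 DD/day.
Duration = 62 / 10.2 = 6.078 ≈ 6.1 days.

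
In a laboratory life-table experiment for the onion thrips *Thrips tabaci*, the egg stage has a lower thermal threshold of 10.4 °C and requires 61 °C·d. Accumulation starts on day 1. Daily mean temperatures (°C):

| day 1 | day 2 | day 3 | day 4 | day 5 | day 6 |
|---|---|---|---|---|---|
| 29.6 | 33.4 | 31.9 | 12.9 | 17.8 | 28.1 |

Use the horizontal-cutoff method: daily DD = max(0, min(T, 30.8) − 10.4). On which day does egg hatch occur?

day 4

Daily DD above 10.4 °C (capped at 20.4): 19.2, 20.4, 20.4, 2.5, 7.4, 17.7.
Cumulative: 19.2, 39.6, 60.0, 62.5, 69.9, 87.6.
The total first reaches 61 DD on day 4.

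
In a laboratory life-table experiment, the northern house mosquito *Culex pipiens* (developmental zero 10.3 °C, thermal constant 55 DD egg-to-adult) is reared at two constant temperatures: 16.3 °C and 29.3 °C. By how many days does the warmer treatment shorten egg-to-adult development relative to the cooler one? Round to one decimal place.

6.3 days

At 16.3 °C: 55 / (16.3 − 10.3) = 55 / 6.0 = 9.167 d.
At 29.3 °C: 55 / (29.3 − 10.3) = 55 / 19.0 = 2.895 d.
Difference = |9.167 − 2.895| = 6.272 ≈ 6.3 days.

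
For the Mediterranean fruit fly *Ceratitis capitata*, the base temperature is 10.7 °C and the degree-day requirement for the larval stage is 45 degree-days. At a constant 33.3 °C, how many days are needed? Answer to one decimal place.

Daily accumulation = 33.3 − 10.7 = 22.6 DD/day.
Duration = 45 / 22.6 = 1.991 ≈ 2.0 days.

2.0 days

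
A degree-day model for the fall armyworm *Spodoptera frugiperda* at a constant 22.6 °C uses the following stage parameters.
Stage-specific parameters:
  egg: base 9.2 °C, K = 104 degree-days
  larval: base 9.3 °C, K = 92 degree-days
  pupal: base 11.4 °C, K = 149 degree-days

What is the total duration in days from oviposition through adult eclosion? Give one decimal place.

egg: 104 / (22.6 − 9.2) = 104 / 13.4 = 7.761 d.
larval: 92 / (22.6 − 9.3) = 92 / 13.3 = 6.917 d.
pupal: 149 / (22.6 − 11.4) = 149 / 11.2 = 13.304 d.
Sum = 27.982 ≈ 28.0 days.

28.0 days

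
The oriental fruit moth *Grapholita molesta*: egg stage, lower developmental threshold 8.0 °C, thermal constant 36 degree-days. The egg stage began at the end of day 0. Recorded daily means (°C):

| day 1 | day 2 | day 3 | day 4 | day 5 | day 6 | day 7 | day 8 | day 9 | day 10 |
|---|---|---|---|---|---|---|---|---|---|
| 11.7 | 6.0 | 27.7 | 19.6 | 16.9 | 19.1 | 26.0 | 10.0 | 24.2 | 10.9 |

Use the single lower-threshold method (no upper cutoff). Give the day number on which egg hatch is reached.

Daily DD above 8.0 °C: 3.7, 0.0, 19.7, 11.6, 8.9, 11.1, 18.0, 2.0, 16.2, 2.9.
Cumulative: 3.7, 3.7, 23.4, 35.0, 43.9, 55.0, 73.0, 75.0, 91.2, 94.1.
The total first reaches 36 DD on day 5.

day 5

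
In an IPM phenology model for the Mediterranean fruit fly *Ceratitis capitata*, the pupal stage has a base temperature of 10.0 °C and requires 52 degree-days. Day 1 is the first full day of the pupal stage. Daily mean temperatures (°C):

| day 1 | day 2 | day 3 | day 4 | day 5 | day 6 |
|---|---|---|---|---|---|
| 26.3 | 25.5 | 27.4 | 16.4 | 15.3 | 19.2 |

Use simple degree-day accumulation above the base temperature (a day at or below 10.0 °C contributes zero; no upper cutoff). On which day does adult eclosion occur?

day 4

Daily DD above 10.0 °C: 16.3, 15.5, 17.4, 6.4, 5.3, 9.2.
Cumulative: 16.3, 31.8, 49.2, 55.6, 60.9, 70.1.
The total first reaches 52 DD on day 4.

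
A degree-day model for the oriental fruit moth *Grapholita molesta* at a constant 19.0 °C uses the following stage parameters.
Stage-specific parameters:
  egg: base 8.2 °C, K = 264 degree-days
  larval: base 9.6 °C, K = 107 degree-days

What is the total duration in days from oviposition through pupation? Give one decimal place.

35.8 days

egg: 264 / (19.0 − 8.2) = 264 / 10.8 = 24.444 d.
larval: 107 / (19.0 − 9.6) = 107 / 9.4 = 11.383 d.
Sum = 35.827 ≈ 35.8 days.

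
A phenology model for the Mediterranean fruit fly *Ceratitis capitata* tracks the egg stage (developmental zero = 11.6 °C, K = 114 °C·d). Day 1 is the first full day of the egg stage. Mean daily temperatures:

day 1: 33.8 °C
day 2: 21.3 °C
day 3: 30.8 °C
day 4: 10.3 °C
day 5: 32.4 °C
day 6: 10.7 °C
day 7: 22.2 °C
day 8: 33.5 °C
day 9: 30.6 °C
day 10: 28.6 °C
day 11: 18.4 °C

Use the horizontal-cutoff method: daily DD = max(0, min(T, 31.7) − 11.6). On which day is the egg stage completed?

day 9

Daily DD above 11.6 °C (capped at 20.1): 20.1, 9.7, 19.2, 0.0, 20.1, 0.0, 10.6, 20.1, 19.0, 17.0, 6.8.
Cumulative: 20.1, 29.8, 49.0, 49.0, 69.1, 69.1, 79.7, 99.8, 118.8, 135.8, 142.6.
The total first reaches 114 DD on day 9.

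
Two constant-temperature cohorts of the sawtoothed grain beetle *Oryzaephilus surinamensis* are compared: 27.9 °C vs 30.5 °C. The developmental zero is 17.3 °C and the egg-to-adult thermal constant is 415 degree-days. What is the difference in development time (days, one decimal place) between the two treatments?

At 27.9 °C: 415 / (27.9 − 17.3) = 415 / 10.6 = 39.151 d.
At 30.5 °C: 415 / (30.5 − 17.3) = 415 / 13.2 = 31.439 d.
Difference = |39.151 − 31.439| = 7.712 ≈ 7.7 days.

7.7 days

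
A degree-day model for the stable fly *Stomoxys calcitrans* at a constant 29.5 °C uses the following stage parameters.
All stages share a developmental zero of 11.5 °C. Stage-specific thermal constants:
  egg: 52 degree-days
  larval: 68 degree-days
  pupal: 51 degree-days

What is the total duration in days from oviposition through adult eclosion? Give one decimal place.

Daily accumulation at 29.5 °C = 29.5 − 11.5 = 18.0 DD/day.
Total K = 52 + 68 + 51 = 171 DD.
Total duration = 171 / 18.0 = 9.500 ≈ 9.5 days.

9.5 days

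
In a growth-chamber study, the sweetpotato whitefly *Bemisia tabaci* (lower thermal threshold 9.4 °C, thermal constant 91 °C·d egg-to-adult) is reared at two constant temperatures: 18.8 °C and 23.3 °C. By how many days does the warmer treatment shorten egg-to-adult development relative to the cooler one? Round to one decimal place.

3.1 days

At 18.8 °C: 91 / (18.8 − 9.4) = 91 / 9.4 = 9.681 d.
At 23.3 °C: 91 / (23.3 − 9.4) = 91 / 13.9 = 6.547 d.
Difference = |9.681 − 6.547| = 3.134 ≈ 3.1 days.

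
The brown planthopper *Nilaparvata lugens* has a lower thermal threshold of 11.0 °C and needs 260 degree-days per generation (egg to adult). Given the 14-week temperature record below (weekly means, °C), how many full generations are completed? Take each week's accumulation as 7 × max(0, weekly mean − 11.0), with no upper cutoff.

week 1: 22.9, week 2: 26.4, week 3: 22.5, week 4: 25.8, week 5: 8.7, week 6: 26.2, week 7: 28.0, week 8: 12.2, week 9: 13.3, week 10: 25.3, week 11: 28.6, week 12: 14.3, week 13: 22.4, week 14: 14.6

Weekly DD (7 × max(0, T̄ − 11.0)): 83.3, 107.8, 80.5, 103.6, 0.0, 106.4, 119.0, 8.4, 16.1, 100.1, 123.2, 23.1, 79.8, 25.2.
Season total = 976.5 DD.
Complete generations = ⌊976.5 / 260⌋ = 3.

3 generations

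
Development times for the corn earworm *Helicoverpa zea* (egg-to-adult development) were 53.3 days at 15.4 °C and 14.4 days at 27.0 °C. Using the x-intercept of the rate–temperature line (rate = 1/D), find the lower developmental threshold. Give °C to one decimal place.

Under the model K = D·(T − T_b), so D₁·(T₁ − T_b) = D₂·(T₂ − T_b).
53.3·(15.4 − T_b) = 14.4·(27.0 − T_b)
T_b = (53.3·15.4 − 14.4·27.0) / (53.3 − 14.4) = 432.02 / 38.9 = 11.106 °C ≈ 11.1 °C.

11.1 °C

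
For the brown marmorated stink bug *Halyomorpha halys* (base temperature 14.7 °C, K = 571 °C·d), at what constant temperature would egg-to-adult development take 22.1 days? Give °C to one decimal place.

Required daily accumulation = 571 / 22.1 = 25.837 DD/day.
T = T_base + 25.837 = 14.7 + 25.837 = 40.537 ≈ 40.5 °C.

40.5 °C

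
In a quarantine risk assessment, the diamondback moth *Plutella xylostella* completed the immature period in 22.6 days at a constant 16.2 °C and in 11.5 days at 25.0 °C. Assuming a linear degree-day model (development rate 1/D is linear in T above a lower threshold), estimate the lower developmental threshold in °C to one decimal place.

7.1 °C

Under the model K = D·(T − T_b), so D₁·(T₁ − T_b) = D₂·(T₂ − T_b).
22.6·(16.2 − T_b) = 11.5·(25.0 − T_b)
T_b = (22.6·16.2 − 11.5·25.0) / (22.6 − 11.5) = 78.62 / 11.1 = 7.083 °C ≈ 7.1 °C.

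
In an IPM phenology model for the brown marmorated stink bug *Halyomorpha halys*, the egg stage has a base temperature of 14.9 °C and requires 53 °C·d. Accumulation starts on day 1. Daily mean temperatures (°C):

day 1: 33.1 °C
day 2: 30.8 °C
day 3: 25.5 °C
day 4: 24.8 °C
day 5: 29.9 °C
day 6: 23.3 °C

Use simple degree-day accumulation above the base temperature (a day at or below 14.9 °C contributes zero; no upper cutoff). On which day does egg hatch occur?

Daily DD above 14.9 °C: 18.2, 15.9, 10.6, 9.9, 15.0, 8.4.
Cumulative: 18.2, 34.1, 44.7, 54.6, 69.6, 78.0.
The total first reaches 53 DD on day 4.

day 4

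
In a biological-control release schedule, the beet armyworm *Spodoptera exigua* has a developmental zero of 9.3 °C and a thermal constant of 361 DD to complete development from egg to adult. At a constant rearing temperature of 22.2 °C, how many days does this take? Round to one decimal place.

Daily accumulation = 22.2 − 9.3 = 12.9 DD/day.
Duration = 361 / 12.9 = 27.984 ≈ 28.0 days.

28.0 days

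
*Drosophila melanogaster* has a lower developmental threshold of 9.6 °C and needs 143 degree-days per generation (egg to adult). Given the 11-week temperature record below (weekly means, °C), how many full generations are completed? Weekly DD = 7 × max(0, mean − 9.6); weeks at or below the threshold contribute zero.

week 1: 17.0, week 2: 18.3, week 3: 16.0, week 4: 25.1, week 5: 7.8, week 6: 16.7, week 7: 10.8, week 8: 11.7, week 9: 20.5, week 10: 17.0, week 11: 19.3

3 generations

Weekly DD (7 × max(0, T̄ − 9.6)): 51.8, 60.9, 44.8, 108.5, 0.0, 49.7, 8.4, 14.7, 76.3, 51.8, 67.9.
Season total = 534.8 DD.
Complete generations = ⌊534.8 / 143⌋ = 3.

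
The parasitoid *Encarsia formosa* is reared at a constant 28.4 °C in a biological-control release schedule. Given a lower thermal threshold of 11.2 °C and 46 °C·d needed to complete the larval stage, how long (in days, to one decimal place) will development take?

2.7 days

Daily accumulation = 28.4 − 11.2 = 17.2 DD/day.
Duration = 46 / 17.2 = 2.674 ≈ 2.7 days.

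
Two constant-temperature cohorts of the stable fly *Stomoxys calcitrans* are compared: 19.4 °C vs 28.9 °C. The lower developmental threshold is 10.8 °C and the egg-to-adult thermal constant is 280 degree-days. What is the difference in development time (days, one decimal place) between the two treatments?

At 19.4 °C: 280 / (19.4 − 10.8) = 280 / 8.6 = 32.558 d.
At 28.9 °C: 280 / (28.9 − 10.8) = 280 / 18.1 = 15.470 d.
Difference = |32.558 − 15.470| = 17.089 ≈ 17.1 days.

17.1 days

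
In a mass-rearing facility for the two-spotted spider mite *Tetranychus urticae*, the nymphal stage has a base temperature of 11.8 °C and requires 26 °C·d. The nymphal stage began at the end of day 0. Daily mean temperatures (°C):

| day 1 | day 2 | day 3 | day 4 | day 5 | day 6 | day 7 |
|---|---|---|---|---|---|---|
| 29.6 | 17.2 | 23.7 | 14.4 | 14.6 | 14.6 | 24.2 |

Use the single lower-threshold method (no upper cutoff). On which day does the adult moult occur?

Daily DD above 11.8 °C: 17.8, 5.4, 11.9, 2.6, 2.8, 2.8, 12.4.
Cumulative: 17.8, 23.2, 35.1, 37.7, 40.5, 43.3, 55.7.
The total first reaches 26 DD on day 3.

day 3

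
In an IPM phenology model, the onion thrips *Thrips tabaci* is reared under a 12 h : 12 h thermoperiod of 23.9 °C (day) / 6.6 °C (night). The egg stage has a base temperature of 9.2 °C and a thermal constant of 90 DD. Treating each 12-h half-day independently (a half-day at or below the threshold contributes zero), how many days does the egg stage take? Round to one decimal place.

Day half: max(0, 23.9 − 9.2) × 0.5 = 14.7 × 0.5 = 7.35 DD.
Night half: max(0, 6.6 − 9.2) × 0.5 = 0.0 × 0.5 = 0.00 DD.
Per 24 h: 7.35 DD/day.
Duration = 90 / 7.35 = 12.245 ≈ 12.2 days.

12.2 days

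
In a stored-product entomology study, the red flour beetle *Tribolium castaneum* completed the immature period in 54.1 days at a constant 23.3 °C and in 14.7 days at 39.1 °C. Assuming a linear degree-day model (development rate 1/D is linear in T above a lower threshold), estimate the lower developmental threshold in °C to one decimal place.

17.4 °C

Linear rate model ⇒ the product D·(T − T_b) is constant across temperatures.
54.1·(23.3 − T_b) = 14.7·(39.1 − T_b)
T_b = (54.1·23.3 − 14.7·39.1) / (54.1 − 14.7) = 685.76 / 39.4 = 17.405 °C ≈ 17.4 °C.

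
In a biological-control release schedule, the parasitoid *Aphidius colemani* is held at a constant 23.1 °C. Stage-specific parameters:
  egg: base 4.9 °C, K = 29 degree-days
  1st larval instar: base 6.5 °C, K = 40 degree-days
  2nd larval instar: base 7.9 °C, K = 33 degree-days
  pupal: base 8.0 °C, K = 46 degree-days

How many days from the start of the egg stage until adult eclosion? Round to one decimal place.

egg: 29 / (23.1 − 4.9) = 29 / 18.2 = 1.593 d.
1st larval instar: 40 / (23.1 − 6.5) = 40 / 16.6 = 2.410 d.
2nd larval instar: 33 / (23.1 − 7.9) = 33 / 15.2 = 2.171 d.
pupal: 46 / (23.1 − 8.0) = 46 / 15.1 = 3.046 d.
Sum = 9.220 ≈ 9.2 days.

9.2 days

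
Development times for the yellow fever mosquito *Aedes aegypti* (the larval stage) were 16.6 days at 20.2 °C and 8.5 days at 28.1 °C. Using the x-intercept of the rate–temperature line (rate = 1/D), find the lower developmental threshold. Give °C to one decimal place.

11.9 °C

Under the model K = D·(T − T_b), so D₁·(T₁ − T_b) = D₂·(T₂ − T_b).
16.6·(20.2 − T_b) = 8.5·(28.1 − T_b)
T_b = (16.6·20.2 − 8.5·28.1) / (16.6 − 8.5) = 96.47 / 8.1 = 11.910 °C ≈ 11.9 °C.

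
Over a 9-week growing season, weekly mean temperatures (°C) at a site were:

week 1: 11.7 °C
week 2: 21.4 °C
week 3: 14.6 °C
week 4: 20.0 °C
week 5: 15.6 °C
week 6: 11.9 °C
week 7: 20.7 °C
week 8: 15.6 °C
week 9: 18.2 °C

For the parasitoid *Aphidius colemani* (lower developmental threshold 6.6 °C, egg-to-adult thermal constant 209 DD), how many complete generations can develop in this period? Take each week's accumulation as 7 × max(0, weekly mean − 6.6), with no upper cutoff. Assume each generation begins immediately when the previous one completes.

Weekly DD (7 × max(0, T̄ − 6.6)): 35.7, 103.6, 56.0, 93.8, 63.0, 37.1, 98.7, 63.0, 81.2.
Season total = 632.1 DD.
Complete generations = ⌊632.1 / 209⌋ = 3.

3 generations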